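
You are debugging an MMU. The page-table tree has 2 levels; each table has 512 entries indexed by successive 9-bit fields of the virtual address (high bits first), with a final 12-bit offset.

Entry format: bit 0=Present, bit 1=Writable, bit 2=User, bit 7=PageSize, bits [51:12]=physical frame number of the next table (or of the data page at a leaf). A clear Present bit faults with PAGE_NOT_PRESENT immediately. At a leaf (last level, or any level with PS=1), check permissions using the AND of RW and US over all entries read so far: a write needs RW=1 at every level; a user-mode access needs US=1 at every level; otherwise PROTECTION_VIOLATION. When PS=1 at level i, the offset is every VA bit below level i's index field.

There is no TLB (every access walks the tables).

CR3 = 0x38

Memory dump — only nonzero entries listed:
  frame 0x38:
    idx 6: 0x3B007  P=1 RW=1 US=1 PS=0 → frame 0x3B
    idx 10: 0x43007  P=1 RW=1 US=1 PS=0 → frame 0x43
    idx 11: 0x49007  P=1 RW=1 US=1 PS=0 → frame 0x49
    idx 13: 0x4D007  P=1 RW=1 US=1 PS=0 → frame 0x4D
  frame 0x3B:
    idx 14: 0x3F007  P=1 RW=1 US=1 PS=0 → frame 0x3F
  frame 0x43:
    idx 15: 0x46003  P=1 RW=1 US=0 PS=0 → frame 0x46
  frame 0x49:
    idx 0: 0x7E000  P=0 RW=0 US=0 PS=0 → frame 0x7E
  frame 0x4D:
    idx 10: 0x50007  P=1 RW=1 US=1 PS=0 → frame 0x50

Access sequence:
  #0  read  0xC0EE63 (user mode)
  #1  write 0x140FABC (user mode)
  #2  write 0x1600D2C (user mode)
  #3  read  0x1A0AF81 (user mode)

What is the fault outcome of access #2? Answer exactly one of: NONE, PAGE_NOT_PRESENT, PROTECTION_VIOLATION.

Trace:
#0 VA=0xC0EE63 (r,user):
  L0 @0x38[6] → 0x3B007  P=1,RW=1,US=1,PS=0
  L1 @0x3B[14] → 0x3F007  P=1,RW=1,US=1,PS=0
  → PA=0x3FE63  (2 entries read)
#1 VA=0x140FABC (w,user):
  L0 @0x38[10] → 0x43007  P=1,RW=1,US=1,PS=0
  L1 @0x43[15] → 0x46003  P=1,RW=1,US=0,PS=0
  → PROTECTION_VIOLATION  (2 entries read)
#2 VA=0x1600D2C (w,user):
  L0 @0x38[11] → 0x49007  P=1,RW=1,US=1,PS=0
  L1 @0x49[0] → 0x7E000  P=0,RW=0,US=0,PS=0
  → PAGE_NOT_PRESENT  (2 entries read)
#3 VA=0x1A0AF81 (r,user):
  L0 @0x38[13] → 0x4D007  P=1,RW=1,US=1,PS=0
  L1 @0x4D[10] → 0x50007  P=1,RW=1,US=1,PS=0
  → PA=0x50F81  (2 entries read)

Access #2 fault: PAGE_NOT_PRESENT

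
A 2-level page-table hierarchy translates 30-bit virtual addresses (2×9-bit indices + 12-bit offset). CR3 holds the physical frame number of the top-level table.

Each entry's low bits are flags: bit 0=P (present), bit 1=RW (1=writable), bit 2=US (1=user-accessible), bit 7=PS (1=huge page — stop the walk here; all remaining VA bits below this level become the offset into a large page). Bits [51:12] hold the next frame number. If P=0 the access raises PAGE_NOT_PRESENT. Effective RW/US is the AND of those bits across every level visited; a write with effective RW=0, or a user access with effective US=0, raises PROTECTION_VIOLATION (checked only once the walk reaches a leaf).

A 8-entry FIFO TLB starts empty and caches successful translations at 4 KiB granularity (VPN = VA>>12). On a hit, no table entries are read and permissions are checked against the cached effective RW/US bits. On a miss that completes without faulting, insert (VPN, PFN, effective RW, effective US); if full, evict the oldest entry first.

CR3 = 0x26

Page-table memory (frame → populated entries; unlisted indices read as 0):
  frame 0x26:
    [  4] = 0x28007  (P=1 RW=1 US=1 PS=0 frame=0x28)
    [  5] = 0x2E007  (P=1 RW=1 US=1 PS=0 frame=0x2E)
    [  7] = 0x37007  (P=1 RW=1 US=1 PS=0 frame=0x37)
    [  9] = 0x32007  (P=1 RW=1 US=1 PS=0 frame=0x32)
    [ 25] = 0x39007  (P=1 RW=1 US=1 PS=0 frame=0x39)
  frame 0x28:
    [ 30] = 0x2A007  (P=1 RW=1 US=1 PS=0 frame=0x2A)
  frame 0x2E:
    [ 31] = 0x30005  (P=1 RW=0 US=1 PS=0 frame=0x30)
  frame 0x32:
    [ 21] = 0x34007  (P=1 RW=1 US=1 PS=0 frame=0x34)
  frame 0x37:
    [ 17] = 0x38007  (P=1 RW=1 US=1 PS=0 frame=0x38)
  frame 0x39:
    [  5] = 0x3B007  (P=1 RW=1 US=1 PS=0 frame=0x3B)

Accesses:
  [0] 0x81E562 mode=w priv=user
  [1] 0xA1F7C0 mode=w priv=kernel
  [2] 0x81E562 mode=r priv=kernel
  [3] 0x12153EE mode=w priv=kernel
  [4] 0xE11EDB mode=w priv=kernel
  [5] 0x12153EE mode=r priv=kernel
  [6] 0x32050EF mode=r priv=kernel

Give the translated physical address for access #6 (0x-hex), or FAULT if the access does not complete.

Per-access translation:
#0 VA=0x81E562 (w,user):
  lvl0: tbl 0x26, slot 4 ⇒ 0x28007 (P1/RW1/US1/PS0)
  lvl1: tbl 0x28, slot 30 ⇒ 0x2A007 (P1/RW1/US1/PS0)
  ✓ 0x2A562  — 2 lookups
#1 VA=0xA1F7C0 (w,kernel):
  lvl0: tbl 0x26, slot 5 ⇒ 0x2E007 (P1/RW1/US1/PS0)
  lvl1: tbl 0x2E, slot 31 ⇒ 0x30005 (P1/RW0/US1/PS0)
  → PROTECTION_VIOLATION  (2 entries read)
#2 VA=0x81E562 (r,kernel):
  TLB hit vpn=0x81E → PA=0x2A562
#3 VA=0x12153EE (w,kernel):
  lvl0: tbl 0x26, slot 9 ⇒ 0x32007 (P1/RW1/US1/PS0)
  lvl1: tbl 0x32, slot 21 ⇒ 0x34007 (P1/RW1/US1/PS0)
  ✓ 0x343EE  — 2 lookups
#4 VA=0xE11EDB (w,kernel):
  lvl0: tbl 0x26, slot 7 ⇒ 0x37007 (P1/RW1/US1/PS0)
  lvl1: tbl 0x37, slot 17 ⇒ 0x38007 (P1/RW1/US1/PS0)
  ✓ 0x38EDB  — 2 lookups
#5 VA=0x12153EE (r,kernel):
  TLB hit vpn=0x1215 → PA=0x343EE
#6 VA=0x32050EF (r,kernel):
  lvl0: tbl 0x26, slot 25 ⇒ 0x39007 (P1/RW1/US1/PS0)
  lvl1: tbl 0x39, slot 5 ⇒ 0x3B007 (P1/RW1/US1/PS0)
  ✓ 0x3B0EF  — 2 lookups

Access #6 PA: 0x3B0EF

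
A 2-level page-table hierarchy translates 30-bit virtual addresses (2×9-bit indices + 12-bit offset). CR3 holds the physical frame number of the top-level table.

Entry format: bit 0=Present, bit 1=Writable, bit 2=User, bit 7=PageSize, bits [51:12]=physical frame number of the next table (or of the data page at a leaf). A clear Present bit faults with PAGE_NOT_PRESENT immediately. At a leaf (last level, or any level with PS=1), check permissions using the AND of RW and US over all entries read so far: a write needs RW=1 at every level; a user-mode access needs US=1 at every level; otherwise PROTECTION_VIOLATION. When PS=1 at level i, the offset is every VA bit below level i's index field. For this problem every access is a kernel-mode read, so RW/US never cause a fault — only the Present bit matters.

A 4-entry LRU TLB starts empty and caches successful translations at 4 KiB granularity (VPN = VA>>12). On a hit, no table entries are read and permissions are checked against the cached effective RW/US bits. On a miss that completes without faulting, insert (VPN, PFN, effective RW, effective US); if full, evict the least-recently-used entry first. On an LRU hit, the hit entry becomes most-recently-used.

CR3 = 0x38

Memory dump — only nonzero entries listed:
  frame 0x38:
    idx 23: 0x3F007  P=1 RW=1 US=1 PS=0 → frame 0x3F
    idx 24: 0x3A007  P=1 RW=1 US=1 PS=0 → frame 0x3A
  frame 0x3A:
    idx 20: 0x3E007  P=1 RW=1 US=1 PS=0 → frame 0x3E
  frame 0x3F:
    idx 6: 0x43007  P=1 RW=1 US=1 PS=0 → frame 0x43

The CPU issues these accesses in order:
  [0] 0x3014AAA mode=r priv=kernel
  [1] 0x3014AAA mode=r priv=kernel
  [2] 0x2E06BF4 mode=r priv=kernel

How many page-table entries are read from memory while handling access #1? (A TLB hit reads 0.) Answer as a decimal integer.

Walk each access:
#0 VA=0x3014AAA (r,kernel):
  lvl0: tbl 0x38, slot 24 ⇒ 0x3A007 (P1/RW1/US1/PS0)
  lvl1: tbl 0x3A, slot 20 ⇒ 0x3E007 (P1/RW1/US1/PS0)
  ✓ 0x3EAAA  — 2 lookups
#1 VA=0x3014AAA (r,kernel):
  TLB hit vpn=0x3014 → PA=0x3EAAA
#2 VA=0x2E06BF4 (r,kernel):
  lvl0: tbl 0x38, slot 23 ⇒ 0x3F007 (P1/RW1/US1/PS0)
  lvl1: tbl 0x3F, slot 6 ⇒ 0x43007 (P1/RW1/US1/PS0)
  ✓ 0x43BF4  — 2 lookups

Entries read for #1: 0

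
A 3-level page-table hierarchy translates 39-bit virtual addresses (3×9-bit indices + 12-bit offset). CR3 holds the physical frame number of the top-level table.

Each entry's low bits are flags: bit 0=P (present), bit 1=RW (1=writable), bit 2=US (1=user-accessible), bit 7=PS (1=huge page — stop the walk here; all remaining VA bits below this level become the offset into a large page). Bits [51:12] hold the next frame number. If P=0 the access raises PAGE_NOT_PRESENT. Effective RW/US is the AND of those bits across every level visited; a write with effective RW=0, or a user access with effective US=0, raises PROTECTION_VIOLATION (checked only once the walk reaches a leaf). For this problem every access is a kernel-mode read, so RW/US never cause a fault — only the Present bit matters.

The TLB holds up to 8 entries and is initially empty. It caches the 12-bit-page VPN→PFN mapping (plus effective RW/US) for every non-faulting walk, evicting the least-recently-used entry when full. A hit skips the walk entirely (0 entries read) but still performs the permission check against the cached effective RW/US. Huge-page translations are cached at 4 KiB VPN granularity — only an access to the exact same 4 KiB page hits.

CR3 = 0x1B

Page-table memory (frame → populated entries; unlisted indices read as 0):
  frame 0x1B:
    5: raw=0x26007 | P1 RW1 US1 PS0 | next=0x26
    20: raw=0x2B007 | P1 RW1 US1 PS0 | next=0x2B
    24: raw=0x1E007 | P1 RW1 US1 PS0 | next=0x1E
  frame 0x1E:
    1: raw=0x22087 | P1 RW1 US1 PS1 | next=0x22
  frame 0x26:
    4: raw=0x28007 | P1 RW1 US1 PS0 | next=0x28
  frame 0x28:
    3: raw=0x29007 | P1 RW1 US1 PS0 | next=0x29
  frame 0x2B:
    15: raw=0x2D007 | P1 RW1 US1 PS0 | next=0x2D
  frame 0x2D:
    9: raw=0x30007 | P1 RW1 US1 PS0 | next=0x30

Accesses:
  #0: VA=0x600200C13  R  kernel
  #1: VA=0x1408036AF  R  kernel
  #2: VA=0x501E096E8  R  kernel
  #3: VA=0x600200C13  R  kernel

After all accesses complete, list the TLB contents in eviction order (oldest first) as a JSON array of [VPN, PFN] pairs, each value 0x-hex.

Walk each access:
#0 VA=0x600200C13 (r,kernel):
  [0] read 0x1B idx=24: raw=0x1E007 flags P=1 W=1 U=1 S=0
  [1] read 0x1E idx=1: raw=0x22087 flags P=1 W=1 U=1 S=1
  ✓ 0x22C13 (huge @L1)  — 2 lookups
#1 VA=0x1408036AF (r,kernel):
  [0] read 0x1B idx=5: raw=0x26007 flags P=1 W=1 U=1 S=0
  [1] read 0x26 idx=4: raw=0x28007 flags P=1 W=1 U=1 S=0
  [2] read 0x28 idx=3: raw=0x29007 flags P=1 W=1 U=1 S=0
  ✓ 0x296AF  — 3 lookups
#2 VA=0x501E096E8 (r,kernel):
  [0] read 0x1B idx=20: raw=0x2B007 flags P=1 W=1 U=1 S=0
  [1] read 0x2B idx=15: raw=0x2D007 flags P=1 W=1 U=1 S=0
  [2] read 0x2D idx=9: raw=0x30007 flags P=1 W=1 U=1 S=0
  ✓ 0x306E8  — 3 lookups
#3 VA=0x600200C13 (r,kernel):
  TLB hit vpn=0x600200 → PA=0x22C13

TLB: [["0x140803", "0x29"], ["0x501E09", "0x30"], ["0x600200", "0x22"]]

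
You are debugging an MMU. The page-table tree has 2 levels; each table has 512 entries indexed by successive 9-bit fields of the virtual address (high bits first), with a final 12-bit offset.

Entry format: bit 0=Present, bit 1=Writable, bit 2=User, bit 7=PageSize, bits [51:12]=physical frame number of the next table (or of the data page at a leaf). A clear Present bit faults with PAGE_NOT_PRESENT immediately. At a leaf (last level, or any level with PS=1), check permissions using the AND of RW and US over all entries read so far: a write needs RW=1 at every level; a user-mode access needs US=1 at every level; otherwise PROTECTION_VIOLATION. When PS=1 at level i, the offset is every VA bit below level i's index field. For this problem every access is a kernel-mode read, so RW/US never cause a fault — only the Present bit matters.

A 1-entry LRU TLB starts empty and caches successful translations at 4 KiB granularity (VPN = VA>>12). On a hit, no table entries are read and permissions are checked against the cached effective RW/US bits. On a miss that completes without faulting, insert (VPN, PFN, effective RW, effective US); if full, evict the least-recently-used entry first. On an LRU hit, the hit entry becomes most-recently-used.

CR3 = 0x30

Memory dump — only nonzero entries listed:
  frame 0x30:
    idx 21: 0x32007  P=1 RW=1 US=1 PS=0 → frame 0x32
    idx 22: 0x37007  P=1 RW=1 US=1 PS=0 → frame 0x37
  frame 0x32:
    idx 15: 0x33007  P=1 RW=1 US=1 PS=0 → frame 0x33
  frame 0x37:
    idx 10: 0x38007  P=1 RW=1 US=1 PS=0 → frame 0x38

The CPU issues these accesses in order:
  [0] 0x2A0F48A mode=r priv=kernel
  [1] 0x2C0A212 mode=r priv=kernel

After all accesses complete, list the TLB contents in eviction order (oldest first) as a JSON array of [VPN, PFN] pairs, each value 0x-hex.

Per-access translation:
#0 VA=0x2A0F48A (r,kernel):
  lvl0: tbl 0x30, slot 21 ⇒ 0x32007 (P1/RW1/US1/PS0)
  lvl1: tbl 0x32, slot 15 ⇒ 0x33007 (P1/RW1/US1/PS0)
  → PA=0x3348A  (2 entries read)
#1 VA=0x2C0A212 (r,kernel):
  lvl0: tbl 0x30, slot 22 ⇒ 0x37007 (P1/RW1/US1/PS0)
  lvl1: tbl 0x37, slot 10 ⇒ 0x38007 (P1/RW1/US1/PS0)
  → PA=0x38212  (2 entries read)

TLB: [["0x2C0A", "0x38"]]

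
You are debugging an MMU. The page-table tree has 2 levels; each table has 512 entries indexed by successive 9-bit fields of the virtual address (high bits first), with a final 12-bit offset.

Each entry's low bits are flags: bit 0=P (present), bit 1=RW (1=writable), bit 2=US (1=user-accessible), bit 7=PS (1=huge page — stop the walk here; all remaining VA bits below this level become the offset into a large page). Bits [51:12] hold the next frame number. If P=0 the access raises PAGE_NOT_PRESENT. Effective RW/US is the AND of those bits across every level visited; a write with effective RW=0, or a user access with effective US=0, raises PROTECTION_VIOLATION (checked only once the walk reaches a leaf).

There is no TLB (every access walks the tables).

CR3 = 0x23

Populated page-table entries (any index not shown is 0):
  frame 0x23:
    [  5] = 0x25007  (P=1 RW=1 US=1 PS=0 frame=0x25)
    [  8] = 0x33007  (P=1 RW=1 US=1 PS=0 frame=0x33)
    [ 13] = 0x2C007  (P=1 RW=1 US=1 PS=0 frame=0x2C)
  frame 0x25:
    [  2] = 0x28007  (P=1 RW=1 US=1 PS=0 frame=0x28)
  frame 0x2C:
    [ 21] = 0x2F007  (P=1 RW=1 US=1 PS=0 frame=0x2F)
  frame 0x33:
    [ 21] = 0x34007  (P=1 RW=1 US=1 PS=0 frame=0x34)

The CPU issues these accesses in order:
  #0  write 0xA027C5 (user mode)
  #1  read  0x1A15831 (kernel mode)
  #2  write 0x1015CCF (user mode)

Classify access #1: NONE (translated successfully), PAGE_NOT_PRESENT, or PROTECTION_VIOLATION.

Walk each access:
#0 VA=0xA027C5 (w,user):
  L0: frame=0x23 idx=5 entry=0x25007 [P=1 RW=1 US=1 PS=0]
  L1: frame=0x25 idx=2 entry=0x28007 [P=1 RW=1 US=1 PS=0]
  ⇒ phys 0x287C5  [2 reads]
#1 VA=0x1A15831 (r,kernel):
  L0: frame=0x23 idx=13 entry=0x2C007 [P=1 RW=1 US=1 PS=0]
  L1: frame=0x2C idx=21 entry=0x2F007 [P=1 RW=1 US=1 PS=0]
  ⇒ phys 0x2F831  [2 reads]
#2 VA=0x1015CCF (w,user):
  L0: frame=0x23 idx=8 entry=0x33007 [P=1 RW=1 US=1 PS=0]
  L1: frame=0x33 idx=21 entry=0x34007 [P=1 RW=1 US=1 PS=0]
  ⇒ phys 0x34CCF  [2 reads]

Access #1 fault: NONE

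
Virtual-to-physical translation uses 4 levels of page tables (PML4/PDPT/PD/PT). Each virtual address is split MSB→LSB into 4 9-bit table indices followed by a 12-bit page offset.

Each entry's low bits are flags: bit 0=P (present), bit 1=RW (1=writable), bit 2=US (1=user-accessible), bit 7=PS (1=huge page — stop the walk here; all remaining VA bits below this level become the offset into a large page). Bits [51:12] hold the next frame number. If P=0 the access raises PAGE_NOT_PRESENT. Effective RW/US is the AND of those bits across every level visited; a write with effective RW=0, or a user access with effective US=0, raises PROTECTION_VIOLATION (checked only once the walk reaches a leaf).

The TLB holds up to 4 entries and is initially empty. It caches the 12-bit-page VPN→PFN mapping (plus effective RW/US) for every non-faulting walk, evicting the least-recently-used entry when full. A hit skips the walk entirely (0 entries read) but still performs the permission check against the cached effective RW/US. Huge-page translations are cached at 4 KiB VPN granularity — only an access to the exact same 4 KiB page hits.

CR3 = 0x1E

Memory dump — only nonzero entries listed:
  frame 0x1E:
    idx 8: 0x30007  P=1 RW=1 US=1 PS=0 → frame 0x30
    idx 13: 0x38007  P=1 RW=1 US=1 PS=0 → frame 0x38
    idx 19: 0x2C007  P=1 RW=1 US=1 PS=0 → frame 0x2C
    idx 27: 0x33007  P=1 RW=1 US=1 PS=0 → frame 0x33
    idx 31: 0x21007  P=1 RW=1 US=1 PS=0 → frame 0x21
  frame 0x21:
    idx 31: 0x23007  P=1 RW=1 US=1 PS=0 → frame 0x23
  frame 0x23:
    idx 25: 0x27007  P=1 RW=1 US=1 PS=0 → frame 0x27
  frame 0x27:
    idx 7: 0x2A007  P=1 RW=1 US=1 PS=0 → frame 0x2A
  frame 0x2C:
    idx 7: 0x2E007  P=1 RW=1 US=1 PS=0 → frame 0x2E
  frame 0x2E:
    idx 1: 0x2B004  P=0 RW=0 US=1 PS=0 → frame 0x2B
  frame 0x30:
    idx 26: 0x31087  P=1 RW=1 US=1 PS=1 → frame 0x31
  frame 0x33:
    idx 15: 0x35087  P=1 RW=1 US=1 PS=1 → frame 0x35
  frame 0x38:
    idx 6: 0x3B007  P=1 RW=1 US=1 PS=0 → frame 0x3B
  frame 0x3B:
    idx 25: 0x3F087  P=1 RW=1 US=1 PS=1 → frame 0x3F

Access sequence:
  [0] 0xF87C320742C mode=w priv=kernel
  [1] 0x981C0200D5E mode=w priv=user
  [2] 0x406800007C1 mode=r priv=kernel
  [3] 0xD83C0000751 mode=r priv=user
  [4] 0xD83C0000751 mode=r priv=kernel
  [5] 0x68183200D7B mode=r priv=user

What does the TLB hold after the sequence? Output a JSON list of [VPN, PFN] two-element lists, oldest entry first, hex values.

Trace:
#0 VA=0xF87C320742C (w,kernel):
  [0] read 0x1E idx=31: raw=0x21007 flags P=1 W=1 U=1 S=0
  [1] read 0x21 idx=31: raw=0x23007 flags P=1 W=1 U=1 S=0
  [2] read 0x23 idx=25: raw=0x27007 flags P=1 W=1 U=1 S=0
  [3] read 0x27 idx=7: raw=0x2A007 flags P=1 W=1 U=1 S=0
  ⇒ phys 0x2A42C  [4 reads]
#1 VA=0x981C0200D5E (w,user):
  [0] read 0x1E idx=19: raw=0x2C007 flags P=1 W=1 U=1 S=0
  [1] read 0x2C idx=7: raw=0x2E007 flags P=1 W=1 U=1 S=0
  [2] read 0x2E idx=1: raw=0x2B004 flags P=0 W=0 U=1 S=0
  ✗ PAGE_NOT_PRESENT  [3 reads]
#2 VA=0x406800007C1 (r,kernel):
  [0] read 0x1E idx=8: raw=0x30007 flags P=1 W=1 U=1 S=0
  [1] read 0x30 idx=26: raw=0x31087 flags P=1 W=1 U=1 S=1
  ⇒ phys 0x317C1 (huge @L1)  [2 reads]
#3 VA=0xD83C0000751 (r,user):
  [0] read 0x1E idx=27: raw=0x33007 flags P=1 W=1 U=1 S=0
  [1] read 0x33 idx=15: raw=0x35087 flags P=1 W=1 U=1 S=1
  ⇒ phys 0x35751 (huge @L1)  [2 reads]
#4 VA=0xD83C0000751 (r,kernel):
  TLB hit vpn=0xD83C0000 → PA=0x35751
#5 VA=0x68183200D7B (r,user):
  [0] read 0x1E idx=13: raw=0x38007 flags P=1 W=1 U=1 S=0
  [1] read 0x38 idx=6: raw=0x3B007 flags P=1 W=1 U=1 S=0
  [2] read 0x3B idx=25: raw=0x3F087 flags P=1 W=1 U=1 S=1
  ⇒ phys 0x3FD7B (huge @L2)  [3 reads]

TLB: [["0xF87C3207", "0x2A"], ["0x40680000", "0x31"], ["0xD83C0000", "0x35"], ["0x68183200", "0x3F"]]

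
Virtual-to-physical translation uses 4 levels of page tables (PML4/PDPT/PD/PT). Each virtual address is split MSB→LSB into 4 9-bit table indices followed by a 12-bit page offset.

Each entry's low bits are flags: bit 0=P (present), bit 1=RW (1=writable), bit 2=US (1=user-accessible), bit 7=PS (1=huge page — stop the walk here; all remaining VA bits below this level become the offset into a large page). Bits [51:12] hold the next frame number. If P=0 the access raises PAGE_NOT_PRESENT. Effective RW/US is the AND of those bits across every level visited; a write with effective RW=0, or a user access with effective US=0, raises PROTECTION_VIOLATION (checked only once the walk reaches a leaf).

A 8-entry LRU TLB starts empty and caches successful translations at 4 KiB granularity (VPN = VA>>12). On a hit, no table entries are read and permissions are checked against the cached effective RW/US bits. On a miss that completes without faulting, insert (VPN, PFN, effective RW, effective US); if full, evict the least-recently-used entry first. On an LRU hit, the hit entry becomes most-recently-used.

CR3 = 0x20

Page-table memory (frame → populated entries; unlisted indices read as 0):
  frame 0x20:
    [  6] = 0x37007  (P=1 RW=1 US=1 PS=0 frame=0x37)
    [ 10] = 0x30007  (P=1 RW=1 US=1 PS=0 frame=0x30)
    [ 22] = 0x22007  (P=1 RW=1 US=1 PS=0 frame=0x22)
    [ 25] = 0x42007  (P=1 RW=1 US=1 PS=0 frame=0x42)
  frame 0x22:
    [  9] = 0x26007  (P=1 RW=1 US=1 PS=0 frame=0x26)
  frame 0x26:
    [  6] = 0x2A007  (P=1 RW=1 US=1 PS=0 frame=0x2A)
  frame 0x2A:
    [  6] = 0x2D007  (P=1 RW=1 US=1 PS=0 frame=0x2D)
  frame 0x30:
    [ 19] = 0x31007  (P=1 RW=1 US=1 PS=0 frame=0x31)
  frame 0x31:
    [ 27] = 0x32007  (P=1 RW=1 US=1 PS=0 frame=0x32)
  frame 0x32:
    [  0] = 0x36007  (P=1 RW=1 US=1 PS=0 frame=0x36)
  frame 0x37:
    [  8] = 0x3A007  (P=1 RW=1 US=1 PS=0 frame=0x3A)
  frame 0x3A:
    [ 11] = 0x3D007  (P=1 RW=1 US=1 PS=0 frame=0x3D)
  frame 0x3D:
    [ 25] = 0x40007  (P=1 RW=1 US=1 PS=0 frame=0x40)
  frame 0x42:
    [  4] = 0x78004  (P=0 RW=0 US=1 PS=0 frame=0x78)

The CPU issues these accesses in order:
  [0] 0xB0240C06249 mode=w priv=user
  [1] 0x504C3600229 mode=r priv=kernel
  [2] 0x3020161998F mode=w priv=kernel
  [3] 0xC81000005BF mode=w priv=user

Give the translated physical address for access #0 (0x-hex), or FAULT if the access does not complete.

Per-access translation:
#0 VA=0xB0240C06249 (w,user):
  lvl0: tbl 0x20, slot 22 ⇒ 0x22007 (P1/RW1/US1/PS0)
  lvl1: tbl 0x22, slot 9 ⇒ 0x26007 (P1/RW1/US1/PS0)
  lvl2: tbl 0x26, slot 6 ⇒ 0x2A007 (P1/RW1/US1/PS0)
  lvl3: tbl 0x2A, slot 6 ⇒ 0x2D007 (P1/RW1/US1/PS0)
  ✓ 0x2D249  — 4 lookups
#1 VA=0x504C3600229 (r,kernel):
  lvl0: tbl 0x20, slot 10 ⇒ 0x30007 (P1/RW1/US1/PS0)
  lvl1: tbl 0x30, slot 19 ⇒ 0x31007 (P1/RW1/US1/PS0)
  lvl2: tbl 0x31, slot 27 ⇒ 0x32007 (P1/RW1/US1/PS0)
  lvl3: tbl 0x32, slot 0 ⇒ 0x36007 (P1/RW1/US1/PS0)
  ✓ 0x36229  — 4 lookups
#2 VA=0x3020161998F (w,kernel):
  lvl0: tbl 0x20, slot 6 ⇒ 0x37007 (P1/RW1/US1/PS0)
  lvl1: tbl 0x37, slot 8 ⇒ 0x3A007 (P1/RW1/US1/PS0)
  lvl2: tbl 0x3A, slot 11 ⇒ 0x3D007 (P1/RW1/US1/PS0)
  lvl3: tbl 0x3D, slot 25 ⇒ 0x40007 (P1/RW1/US1/PS0)
  ✓ 0x4098F  — 4 lookups
#3 VA=0xC81000005BF (w,user):
  lvl0: tbl 0x20, slot 25 ⇒ 0x42007 (P1/RW1/US1/PS0)
  lvl1: tbl 0x42, slot 4 ⇒ 0x78004 (P0/RW0/US1/PS0)
  ✗ PAGE_NOT_PRESENT  [2 reads]

Access #0 PA: 0x2D249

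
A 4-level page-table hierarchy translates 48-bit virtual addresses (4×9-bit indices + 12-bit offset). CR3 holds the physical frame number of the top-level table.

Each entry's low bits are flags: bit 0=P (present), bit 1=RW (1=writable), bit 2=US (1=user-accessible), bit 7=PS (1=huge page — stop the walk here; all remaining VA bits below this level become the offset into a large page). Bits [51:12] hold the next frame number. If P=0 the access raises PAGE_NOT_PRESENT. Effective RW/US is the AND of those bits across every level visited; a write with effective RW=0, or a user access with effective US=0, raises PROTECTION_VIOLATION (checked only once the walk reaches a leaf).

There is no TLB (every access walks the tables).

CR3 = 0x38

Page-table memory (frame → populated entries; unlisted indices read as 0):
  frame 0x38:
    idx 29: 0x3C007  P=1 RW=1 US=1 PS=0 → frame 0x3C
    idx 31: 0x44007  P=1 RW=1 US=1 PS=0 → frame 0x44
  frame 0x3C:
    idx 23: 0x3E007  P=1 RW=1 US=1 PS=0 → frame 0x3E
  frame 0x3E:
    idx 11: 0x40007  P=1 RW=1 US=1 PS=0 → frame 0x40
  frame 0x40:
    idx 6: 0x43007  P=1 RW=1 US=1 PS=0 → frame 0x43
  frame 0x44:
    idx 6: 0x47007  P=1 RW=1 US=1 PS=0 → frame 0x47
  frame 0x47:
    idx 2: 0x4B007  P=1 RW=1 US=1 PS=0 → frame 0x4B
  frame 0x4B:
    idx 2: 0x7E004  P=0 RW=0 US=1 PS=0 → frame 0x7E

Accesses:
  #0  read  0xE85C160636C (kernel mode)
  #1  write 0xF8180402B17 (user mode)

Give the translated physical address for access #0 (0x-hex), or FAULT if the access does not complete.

Per-access translation:
#0 VA=0xE85C160636C (r,kernel):
  L0 @0x38[29] → 0x3C007  P=1,RW=1,US=1,PS=0
  L1 @0x3C[23] → 0x3E007  P=1,RW=1,US=1,PS=0
  L2 @0x3E[11] → 0x40007  P=1,RW=1,US=1,PS=0
  L3 @0x40[6] → 0x43007  P=1,RW=1,US=1,PS=0
  ⇒ phys 0x4336C  [4 reads]
#1 VA=0xF8180402B17 (w,user):
  L0 @0x38[31] → 0x44007  P=1,RW=1,US=1,PS=0
  L1 @0x44[6] → 0x47007  P=1,RW=1,US=1,PS=0
  L2 @0x47[2] → 0x4B007  P=1,RW=1,US=1,PS=0
  L3 @0x4B[2] → 0x7E004  P=0,RW=0,US=1,PS=0
  ⇒ fault: PAGE_NOT_PRESENT  — 4 lookups

Access #0 PA: 0x4336C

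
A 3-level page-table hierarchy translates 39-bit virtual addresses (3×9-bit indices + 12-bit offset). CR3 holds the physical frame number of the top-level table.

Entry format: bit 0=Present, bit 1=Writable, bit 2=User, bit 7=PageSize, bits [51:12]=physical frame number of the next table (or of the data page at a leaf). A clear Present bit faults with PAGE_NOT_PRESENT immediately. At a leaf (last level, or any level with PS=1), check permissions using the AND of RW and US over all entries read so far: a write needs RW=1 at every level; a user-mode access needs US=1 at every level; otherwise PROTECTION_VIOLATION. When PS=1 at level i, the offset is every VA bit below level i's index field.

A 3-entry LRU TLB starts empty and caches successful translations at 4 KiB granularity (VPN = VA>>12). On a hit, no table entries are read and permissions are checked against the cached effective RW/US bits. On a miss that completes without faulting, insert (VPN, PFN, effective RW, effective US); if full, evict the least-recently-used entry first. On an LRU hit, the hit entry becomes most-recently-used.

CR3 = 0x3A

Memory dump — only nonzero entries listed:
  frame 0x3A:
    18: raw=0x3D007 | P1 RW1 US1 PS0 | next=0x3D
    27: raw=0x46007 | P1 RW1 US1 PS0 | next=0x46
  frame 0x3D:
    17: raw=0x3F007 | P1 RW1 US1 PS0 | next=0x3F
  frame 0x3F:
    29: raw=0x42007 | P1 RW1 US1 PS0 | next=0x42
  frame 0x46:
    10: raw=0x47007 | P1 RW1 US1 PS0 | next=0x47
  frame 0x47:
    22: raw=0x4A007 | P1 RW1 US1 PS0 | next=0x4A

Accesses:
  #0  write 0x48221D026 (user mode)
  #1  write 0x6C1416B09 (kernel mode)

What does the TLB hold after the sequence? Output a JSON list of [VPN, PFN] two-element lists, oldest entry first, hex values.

Walk each access:
#0 VA=0x48221D026 (w,user):
  L0 @0x3A[18] → 0x3D007  P=1,RW=1,US=1,PS=0
  L1 @0x3D[17] → 0x3F007  P=1,RW=1,US=1,PS=0
  L2 @0x3F[29] → 0x42007  P=1,RW=1,US=1,PS=0
  ⇒ phys 0x42026  [3 reads]
#1 VA=0x6C1416B09 (w,kernel):
  L0 @0x3A[27] → 0x46007  P=1,RW=1,US=1,PS=0
  L1 @0x46[10] → 0x47007  P=1,RW=1,US=1,PS=0
  L2 @0x47[22] → 0x4A007  P=1,RW=1,US=1,PS=0
  ⇒ phys 0x4AB09  [3 reads]

TLB: [["0x48221D", "0x42"], ["0x6C1416", "0x4A"]]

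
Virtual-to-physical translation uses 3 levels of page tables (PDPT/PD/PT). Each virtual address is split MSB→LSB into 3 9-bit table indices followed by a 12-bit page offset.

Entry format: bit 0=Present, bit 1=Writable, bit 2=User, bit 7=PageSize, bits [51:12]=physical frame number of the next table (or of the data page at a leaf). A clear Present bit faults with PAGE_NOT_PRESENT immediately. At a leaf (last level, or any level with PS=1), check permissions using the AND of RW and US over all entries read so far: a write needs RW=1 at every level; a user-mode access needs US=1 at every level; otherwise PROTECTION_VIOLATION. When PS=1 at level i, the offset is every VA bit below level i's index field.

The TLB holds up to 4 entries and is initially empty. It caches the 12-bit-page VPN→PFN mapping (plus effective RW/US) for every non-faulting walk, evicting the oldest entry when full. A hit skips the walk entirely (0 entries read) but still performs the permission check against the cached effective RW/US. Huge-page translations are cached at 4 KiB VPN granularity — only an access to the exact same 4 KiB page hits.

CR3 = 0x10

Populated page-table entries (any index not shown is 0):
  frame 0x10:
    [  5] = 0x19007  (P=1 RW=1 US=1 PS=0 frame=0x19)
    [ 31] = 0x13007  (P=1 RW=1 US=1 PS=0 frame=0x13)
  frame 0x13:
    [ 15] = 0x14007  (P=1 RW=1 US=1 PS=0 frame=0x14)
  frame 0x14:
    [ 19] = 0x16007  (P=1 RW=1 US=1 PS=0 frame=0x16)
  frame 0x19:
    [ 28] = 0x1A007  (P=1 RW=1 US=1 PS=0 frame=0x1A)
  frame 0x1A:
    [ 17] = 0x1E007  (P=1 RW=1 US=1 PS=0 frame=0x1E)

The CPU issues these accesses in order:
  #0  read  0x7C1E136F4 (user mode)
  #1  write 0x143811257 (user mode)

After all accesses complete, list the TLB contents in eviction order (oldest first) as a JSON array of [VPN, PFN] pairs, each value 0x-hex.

Trace:
#0 VA=0x7C1E136F4 (r,user):
  L0: frame=0x10 idx=31 entry=0x13007 [P=1 RW=1 US=1 PS=0]
  L1: frame=0x13 idx=15 entry=0x14007 [P=1 RW=1 US=1 PS=0]
  L2: frame=0x14 idx=19 entry=0x16007 [P=1 RW=1 US=1 PS=0]
  ⇒ phys 0x166F4  [3 reads]
#1 VA=0x143811257 (w,user):
  L0: frame=0x10 idx=5 entry=0x19007 [P=1 RW=1 US=1 PS=0]
  L1: frame=0x19 idx=28 entry=0x1A007 [P=1 RW=1 US=1 PS=0]
  L2: frame=0x1A idx=17 entry=0x1E007 [P=1 RW=1 US=1 PS=0]
  ⇒ phys 0x1E257  [3 reads]

TLB: [["0x7C1E13", "0x16"], ["0x143811", "0x1E"]]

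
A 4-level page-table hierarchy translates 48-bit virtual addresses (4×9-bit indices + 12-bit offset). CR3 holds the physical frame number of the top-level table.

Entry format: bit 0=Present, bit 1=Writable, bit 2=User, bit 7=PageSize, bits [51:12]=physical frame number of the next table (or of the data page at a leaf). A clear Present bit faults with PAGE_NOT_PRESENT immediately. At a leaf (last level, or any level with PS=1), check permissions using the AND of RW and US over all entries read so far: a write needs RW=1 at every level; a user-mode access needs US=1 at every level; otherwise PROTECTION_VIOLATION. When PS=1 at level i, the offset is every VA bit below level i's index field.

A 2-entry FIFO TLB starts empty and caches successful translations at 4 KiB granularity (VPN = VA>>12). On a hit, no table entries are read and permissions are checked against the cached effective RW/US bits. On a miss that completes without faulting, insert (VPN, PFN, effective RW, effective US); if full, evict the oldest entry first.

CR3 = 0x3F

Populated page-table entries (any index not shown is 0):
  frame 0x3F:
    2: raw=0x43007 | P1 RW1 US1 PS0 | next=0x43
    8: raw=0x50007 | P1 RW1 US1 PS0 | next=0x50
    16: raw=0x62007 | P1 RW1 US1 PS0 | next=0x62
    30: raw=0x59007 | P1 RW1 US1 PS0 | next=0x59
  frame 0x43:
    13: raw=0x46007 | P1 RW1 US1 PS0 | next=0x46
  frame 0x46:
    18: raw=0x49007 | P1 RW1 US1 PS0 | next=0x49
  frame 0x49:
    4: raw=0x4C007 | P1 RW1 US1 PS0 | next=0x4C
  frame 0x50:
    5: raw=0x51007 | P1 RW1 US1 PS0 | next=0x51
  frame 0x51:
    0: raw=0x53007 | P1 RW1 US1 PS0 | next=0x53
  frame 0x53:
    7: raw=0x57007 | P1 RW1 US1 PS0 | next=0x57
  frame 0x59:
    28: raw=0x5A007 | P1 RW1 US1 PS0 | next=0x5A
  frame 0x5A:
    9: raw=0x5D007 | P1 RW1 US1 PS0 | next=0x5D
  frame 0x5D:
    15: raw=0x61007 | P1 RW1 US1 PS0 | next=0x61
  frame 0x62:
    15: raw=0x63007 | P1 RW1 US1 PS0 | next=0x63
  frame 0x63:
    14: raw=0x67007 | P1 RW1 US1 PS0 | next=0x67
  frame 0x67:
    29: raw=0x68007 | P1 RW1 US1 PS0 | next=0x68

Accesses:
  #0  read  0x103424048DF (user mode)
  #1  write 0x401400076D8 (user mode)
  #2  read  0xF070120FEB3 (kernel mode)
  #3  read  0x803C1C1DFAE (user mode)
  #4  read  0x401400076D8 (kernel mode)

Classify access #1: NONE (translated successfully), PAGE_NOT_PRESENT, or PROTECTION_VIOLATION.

Walk each access:
#0 VA=0x103424048DF (r,user):
  [0] read 0x3F idx=2: raw=0x43007 flags P=1 W=1 U=1 S=0
  [1] read 0x43 idx=13: raw=0x46007 flags P=1 W=1 U=1 S=0
  [2] read 0x46 idx=18: raw=0x49007 flags P=1 W=1 U=1 S=0
  [3] read 0x49 idx=4: raw=0x4C007 flags P=1 W=1 U=1 S=0
  ⇒ phys 0x4C8DF  [4 reads]
#1 VA=0x401400076D8 (w,user):
  [0] read 0x3F idx=8: raw=0x50007 flags P=1 W=1 U=1 S=0
  [1] read 0x50 idx=5: raw=0x51007 flags P=1 W=1 U=1 S=0
  [2] read 0x51 idx=0: raw=0x53007 flags P=1 W=1 U=1 S=0
  [3] read 0x53 idx=7: raw=0x57007 flags P=1 W=1 U=1 S=0
  ⇒ phys 0x576D8  [4 reads]
#2 VA=0xF070120FEB3 (r,kernel):
  [0] read 0x3F idx=30: raw=0x59007 flags P=1 W=1 U=1 S=0
  [1] read 0x59 idx=28: raw=0x5A007 flags P=1 W=1 U=1 S=0
  [2] read 0x5A idx=9: raw=0x5D007 flags P=1 W=1 U=1 S=0
  [3] read 0x5D idx=15: raw=0x61007 flags P=1 W=1 U=1 S=0
  ⇒ phys 0x61EB3  [4 reads]
#3 VA=0x803C1C1DFAE (r,user):
  [0] read 0x3F idx=16: raw=0x62007 flags P=1 W=1 U=1 S=0
  [1] read 0x62 idx=15: raw=0x63007 flags P=1 W=1 U=1 S=0
  [2] read 0x63 idx=14: raw=0x67007 flags P=1 W=1 U=1 S=0
  [3] read 0x67 idx=29: raw=0x68007 flags P=1 W=1 U=1 S=0
  ⇒ phys 0x68FAE  [4 reads]
#4 VA=0x401400076D8 (r,kernel):
  [0] read 0x3F idx=8: raw=0x50007 flags P=1 W=1 U=1 S=0
  [1] read 0x50 idx=5: raw=0x51007 flags P=1 W=1 U=1 S=0
  [2] read 0x51 idx=0: raw=0x53007 flags P=1 W=1 U=1 S=0
  [3] read 0x53 idx=7: raw=0x57007 flags P=1 W=1 U=1 S=0
  ⇒ phys 0x576D8  [4 reads]

Access #1 fault: NONE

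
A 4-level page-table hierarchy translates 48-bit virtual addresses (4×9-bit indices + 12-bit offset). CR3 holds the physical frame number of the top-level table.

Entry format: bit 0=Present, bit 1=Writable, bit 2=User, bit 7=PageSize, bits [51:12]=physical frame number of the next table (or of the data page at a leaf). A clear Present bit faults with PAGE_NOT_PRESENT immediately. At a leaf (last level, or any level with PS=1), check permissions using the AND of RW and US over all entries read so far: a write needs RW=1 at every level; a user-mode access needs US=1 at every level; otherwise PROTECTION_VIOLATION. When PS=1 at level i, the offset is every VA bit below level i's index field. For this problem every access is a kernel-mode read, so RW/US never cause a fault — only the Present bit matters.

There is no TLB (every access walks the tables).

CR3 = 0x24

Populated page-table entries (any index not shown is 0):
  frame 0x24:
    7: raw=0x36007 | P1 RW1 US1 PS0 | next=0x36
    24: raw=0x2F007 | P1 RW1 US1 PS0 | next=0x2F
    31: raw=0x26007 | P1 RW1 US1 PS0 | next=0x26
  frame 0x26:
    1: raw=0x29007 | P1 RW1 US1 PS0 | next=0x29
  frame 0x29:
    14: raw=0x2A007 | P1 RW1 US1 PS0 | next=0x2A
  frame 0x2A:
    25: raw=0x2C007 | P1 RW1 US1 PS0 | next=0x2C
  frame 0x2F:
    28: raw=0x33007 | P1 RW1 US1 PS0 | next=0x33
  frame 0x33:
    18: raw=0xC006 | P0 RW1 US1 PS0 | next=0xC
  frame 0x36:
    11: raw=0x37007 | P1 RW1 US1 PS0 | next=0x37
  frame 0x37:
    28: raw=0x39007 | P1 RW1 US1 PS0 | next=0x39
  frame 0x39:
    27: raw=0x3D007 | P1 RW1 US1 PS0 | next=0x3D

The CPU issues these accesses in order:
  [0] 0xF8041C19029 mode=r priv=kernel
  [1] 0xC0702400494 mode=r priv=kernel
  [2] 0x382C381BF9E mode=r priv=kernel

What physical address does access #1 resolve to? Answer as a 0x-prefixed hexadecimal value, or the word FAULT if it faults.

Per-access translation:
#0 VA=0xF8041C19029 (r,kernel):
  L0: frame=0x24 idx=31 entry=0x26007 [P=1 RW=1 US=1 PS=0]
  L1: frame=0x26 idx=1 entry=0x29007 [P=1 RW=1 US=1 PS=0]
  L2: frame=0x29 idx=14 entry=0x2A007 [P=1 RW=1 US=1 PS=0]
  L3: frame=0x2A idx=25 entry=0x2C007 [P=1 RW=1 US=1 PS=0]
  ✓ 0x2C029  — 4 lookups
#1 VA=0xC0702400494 (r,kernel):
  L0: frame=0x24 idx=24 entry=0x2F007 [P=1 RW=1 US=1 PS=0]
  L1: frame=0x2F idx=28 entry=0x33007 [P=1 RW=1 US=1 PS=0]
  L2: frame=0x33 idx=18 entry=0xC006 [P=0 RW=1 US=1 PS=0]
  ✗ PAGE_NOT_PRESENT  [3 reads]
#2 VA=0x382C381BF9E (r,kernel):
  L0: frame=0x24 idx=7 entry=0x36007 [P=1 RW=1 US=1 PS=0]
  L1: frame=0x36 idx=11 entry=0x37007 [P=1 RW=1 US=1 PS=0]
  L2: frame=0x37 idx=28 entry=0x39007 [P=1 RW=1 US=1 PS=0]
  L3: frame=0x39 idx=27 entry=0x3D007 [P=1 RW=1 US=1 PS=0]
  ✓ 0x3DF9E  — 4 lookups

Access #1 PA: FAULT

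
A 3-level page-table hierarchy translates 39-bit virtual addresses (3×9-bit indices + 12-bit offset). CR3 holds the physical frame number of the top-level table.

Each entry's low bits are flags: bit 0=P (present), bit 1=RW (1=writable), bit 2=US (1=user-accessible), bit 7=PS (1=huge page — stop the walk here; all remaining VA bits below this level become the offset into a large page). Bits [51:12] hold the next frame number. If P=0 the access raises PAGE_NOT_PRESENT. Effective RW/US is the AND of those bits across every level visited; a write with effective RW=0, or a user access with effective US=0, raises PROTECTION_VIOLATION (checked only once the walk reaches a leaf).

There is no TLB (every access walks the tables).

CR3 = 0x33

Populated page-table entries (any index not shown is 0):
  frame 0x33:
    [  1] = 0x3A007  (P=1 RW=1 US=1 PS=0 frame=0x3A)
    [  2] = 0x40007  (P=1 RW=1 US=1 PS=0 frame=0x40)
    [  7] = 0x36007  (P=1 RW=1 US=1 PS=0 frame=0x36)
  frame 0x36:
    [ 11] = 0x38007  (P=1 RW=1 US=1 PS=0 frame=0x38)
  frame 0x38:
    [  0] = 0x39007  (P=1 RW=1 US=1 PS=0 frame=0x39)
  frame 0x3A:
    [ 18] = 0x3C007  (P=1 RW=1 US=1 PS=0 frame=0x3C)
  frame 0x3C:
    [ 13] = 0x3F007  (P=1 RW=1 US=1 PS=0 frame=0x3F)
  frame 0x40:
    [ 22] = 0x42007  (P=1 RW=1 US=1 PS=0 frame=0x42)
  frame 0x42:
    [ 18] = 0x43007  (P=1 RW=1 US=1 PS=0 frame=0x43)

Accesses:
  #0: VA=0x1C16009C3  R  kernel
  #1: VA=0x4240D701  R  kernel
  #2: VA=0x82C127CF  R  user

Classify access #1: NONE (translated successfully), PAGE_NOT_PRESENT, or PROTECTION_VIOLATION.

Per-access translation:
#0 VA=0x1C16009C3 (r,kernel):
  lvl0: tbl 0x33, slot 7 ⇒ 0x36007 (P1/RW1/US1/PS0)
  lvl1: tbl 0x36, slot 11 ⇒ 0x38007 (P1/RW1/US1/PS0)
  lvl2: tbl 0x38, slot 0 ⇒ 0x39007 (P1/RW1/US1/PS0)
  ✓ 0x399C3  — 3 lookups
#1 VA=0x4240D701 (r,kernel):
  lvl0: tbl 0x33, slot 1 ⇒ 0x3A007 (P1/RW1/US1/PS0)
  lvl1: tbl 0x3A, slot 18 ⇒ 0x3C007 (P1/RW1/US1/PS0)
  lvl2: tbl 0x3C, slot 13 ⇒ 0x3F007 (P1/RW1/US1/PS0)
  ✓ 0x3F701  — 3 lookups
#2 VA=0x82C127CF (r,user):
  lvl0: tbl 0x33, slot 2 ⇒ 0x40007 (P1/RW1/US1/PS0)
  lvl1: tbl 0x40, slot 22 ⇒ 0x42007 (P1/RW1/US1/PS0)
  lvl2: tbl 0x42, slot 18 ⇒ 0x43007 (P1/RW1/US1/PS0)
  ✓ 0x437CF  — 3 lookups

Access #1 fault: NONE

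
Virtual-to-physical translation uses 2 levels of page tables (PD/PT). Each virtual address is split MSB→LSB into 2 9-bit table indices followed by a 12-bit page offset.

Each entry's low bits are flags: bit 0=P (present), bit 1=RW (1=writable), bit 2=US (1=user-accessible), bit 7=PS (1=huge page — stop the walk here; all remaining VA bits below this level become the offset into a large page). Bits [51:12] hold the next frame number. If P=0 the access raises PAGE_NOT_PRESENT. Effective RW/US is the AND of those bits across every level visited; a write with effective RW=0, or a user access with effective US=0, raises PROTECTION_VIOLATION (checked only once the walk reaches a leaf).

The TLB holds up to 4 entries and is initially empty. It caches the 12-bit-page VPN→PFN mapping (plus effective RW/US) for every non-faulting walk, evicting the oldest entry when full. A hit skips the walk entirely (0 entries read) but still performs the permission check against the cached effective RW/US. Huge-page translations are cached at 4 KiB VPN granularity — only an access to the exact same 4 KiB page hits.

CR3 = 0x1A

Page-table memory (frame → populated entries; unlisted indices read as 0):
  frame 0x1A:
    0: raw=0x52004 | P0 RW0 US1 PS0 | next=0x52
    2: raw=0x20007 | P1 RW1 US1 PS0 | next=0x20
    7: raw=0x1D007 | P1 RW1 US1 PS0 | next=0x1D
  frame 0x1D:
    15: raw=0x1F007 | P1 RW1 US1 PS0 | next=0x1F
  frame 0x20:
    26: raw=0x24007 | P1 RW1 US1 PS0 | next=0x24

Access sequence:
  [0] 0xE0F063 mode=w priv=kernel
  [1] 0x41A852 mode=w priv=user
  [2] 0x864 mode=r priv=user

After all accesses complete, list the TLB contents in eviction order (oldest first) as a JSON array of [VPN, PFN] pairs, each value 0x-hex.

Walk each access:
#0 VA=0xE0F063 (w,kernel):
  L0: frame=0x1A idx=7 entry=0x1D007 [P=1 RW=1 US=1 PS=0]
  L1: frame=0x1D idx=15 entry=0x1F007 [P=1 RW=1 US=1 PS=0]
  ✓ 0x1F063  — 2 lookups
#1 VA=0x41A852 (w,user):
  L0: frame=0x1A idx=2 entry=0x20007 [P=1 RW=1 US=1 PS=0]
  L1: frame=0x20 idx=26 entry=0x24007 [P=1 RW=1 US=1 PS=0]
  ✓ 0x24852  — 2 lookups
#2 VA=0x864 (r,user):
  L0: frame=0x1A idx=0 entry=0x52004 [P=0 RW=0 US=1 PS=0]
  ⇒ fault: PAGE_NOT_PRESENT  — 1 lookups

TLB: [["0xE0F", "0x1F"], ["0x41A", "0x24"]]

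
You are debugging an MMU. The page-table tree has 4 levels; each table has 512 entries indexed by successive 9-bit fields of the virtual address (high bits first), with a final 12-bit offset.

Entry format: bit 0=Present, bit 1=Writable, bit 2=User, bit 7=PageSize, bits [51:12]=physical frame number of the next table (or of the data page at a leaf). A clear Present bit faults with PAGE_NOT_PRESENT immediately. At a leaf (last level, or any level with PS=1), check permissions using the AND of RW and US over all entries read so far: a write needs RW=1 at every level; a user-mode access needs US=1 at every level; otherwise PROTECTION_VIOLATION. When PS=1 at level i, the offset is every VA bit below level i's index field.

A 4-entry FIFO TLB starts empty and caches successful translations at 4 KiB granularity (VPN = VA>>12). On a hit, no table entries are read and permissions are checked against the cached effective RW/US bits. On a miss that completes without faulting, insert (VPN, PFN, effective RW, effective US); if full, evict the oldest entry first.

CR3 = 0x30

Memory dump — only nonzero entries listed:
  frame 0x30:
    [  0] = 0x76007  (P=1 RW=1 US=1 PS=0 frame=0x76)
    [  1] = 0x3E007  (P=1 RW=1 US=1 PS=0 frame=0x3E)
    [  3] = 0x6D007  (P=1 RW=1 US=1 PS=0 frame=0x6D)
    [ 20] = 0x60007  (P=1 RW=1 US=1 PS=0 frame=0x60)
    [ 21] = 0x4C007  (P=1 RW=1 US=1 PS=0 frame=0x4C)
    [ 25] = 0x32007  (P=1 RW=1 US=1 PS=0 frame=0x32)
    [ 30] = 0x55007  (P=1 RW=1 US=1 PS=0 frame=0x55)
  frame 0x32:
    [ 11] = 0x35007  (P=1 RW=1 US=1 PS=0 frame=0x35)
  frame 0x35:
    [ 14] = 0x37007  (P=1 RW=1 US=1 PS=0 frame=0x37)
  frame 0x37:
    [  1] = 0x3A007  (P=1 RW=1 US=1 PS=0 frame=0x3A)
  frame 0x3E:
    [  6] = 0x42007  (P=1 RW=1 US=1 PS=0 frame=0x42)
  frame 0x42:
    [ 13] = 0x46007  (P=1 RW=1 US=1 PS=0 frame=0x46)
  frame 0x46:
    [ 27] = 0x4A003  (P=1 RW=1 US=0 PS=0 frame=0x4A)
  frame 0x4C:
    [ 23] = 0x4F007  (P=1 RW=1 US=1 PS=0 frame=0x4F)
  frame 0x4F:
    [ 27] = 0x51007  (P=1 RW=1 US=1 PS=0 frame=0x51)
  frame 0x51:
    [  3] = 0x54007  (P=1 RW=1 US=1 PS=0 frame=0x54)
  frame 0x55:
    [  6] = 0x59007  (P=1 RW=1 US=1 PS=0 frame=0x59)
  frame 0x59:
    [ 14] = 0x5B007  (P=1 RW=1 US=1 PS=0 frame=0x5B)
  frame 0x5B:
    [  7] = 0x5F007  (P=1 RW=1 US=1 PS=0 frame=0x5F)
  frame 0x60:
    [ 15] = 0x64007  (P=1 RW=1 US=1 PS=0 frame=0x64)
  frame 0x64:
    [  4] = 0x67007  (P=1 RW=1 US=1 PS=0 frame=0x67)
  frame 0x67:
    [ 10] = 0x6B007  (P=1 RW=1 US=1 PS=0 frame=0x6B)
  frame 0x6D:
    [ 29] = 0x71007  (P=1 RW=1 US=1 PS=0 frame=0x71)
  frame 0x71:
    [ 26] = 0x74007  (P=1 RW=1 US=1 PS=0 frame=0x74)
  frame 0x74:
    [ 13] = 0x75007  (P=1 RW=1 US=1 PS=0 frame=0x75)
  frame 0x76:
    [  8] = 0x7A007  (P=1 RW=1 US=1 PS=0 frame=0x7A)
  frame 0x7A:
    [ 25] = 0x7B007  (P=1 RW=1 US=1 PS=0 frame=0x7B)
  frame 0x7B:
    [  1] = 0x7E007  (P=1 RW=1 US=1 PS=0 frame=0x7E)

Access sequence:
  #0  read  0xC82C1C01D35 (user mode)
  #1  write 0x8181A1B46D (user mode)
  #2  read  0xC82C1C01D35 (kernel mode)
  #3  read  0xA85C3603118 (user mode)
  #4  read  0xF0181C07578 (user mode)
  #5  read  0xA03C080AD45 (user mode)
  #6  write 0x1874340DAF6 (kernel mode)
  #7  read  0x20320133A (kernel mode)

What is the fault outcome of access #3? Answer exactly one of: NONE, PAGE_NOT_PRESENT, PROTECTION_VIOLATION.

Trace:
#0 VA=0xC82C1C01D35 (r,user):
  L0 @0x30[25] → 0x32007  P=1,RW=1,US=1,PS=0
  L1 @0x32[11] → 0x35007  P=1,RW=1,US=1,PS=0
  L2 @0x35[14] → 0x37007  P=1,RW=1,US=1,PS=0
  L3 @0x37[1] → 0x3A007  P=1,RW=1,US=1,PS=0
  ⇒ phys 0x3AD35  [4 reads]
#1 VA=0x8181A1B46D (w,user):
  L0 @0x30[1] → 0x3E007  P=1,RW=1,US=1,PS=0
  L1 @0x3E[6] → 0x42007  P=1,RW=1,US=1,PS=0
  L2 @0x42[13] → 0x46007  P=1,RW=1,US=1,PS=0
  L3 @0x46[27] → 0x4A003  P=1,RW=1,US=0,PS=0
  → PROTECTION_VIOLATION  (4 entries read)
#2 VA=0xC82C1C01D35 (r,kernel):
  TLB hit vpn=0xC82C1C01 → PA=0x3AD35
#3 VA=0xA85C3603118 (r,user):
  L0 @0x30[21] → 0x4C007  P=1,RW=1,US=1,PS=0
  L1 @0x4C[23] → 0x4F007  P=1,RW=1,US=1,PS=0
  L2 @0x4F[27] → 0x51007  P=1,RW=1,US=1,PS=0
  L3 @0x51[3] → 0x54007  P=1,RW=1,US=1,PS=0
  ⇒ phys 0x54118  [4 reads]
#4 VA=0xF0181C07578 (r,user):
  L0 @0x30[30] → 0x55007  P=1,RW=1,US=1,PS=0
  L1 @0x55[6] → 0x59007  P=1,RW=1,US=1,PS=0
  L2 @0x59[14] → 0x5B007  P=1,RW=1,US=1,PS=0
  L3 @0x5B[7] → 0x5F007  P=1,RW=1,US=1,PS=0
  ⇒ phys 0x5F578  [4 reads]
#5 VA=0xA03C080AD45 (r,user):
  L0 @0x30[20] → 0x60007  P=1,RW=1,US=1,PS=0
  L1 @0x60[15] → 0x64007  P=1,RW=1,US=1,PS=0
  L2 @0x64[4] → 0x67007  P=1,RW=1,US=1,PS=0
  L3 @0x67[10] → 0x6B007  P=1,RW=1,US=1,PS=0
  ⇒ phys 0x6BD45  [4 reads]
#6 VA=0x1874340DAF6 (w,kernel):
  L0 @0x30[3] → 0x6D007  P=1,RW=1,US=1,PS=0
  L1 @0x6D[29] → 0x71007  P=1,RW=1,US=1,PS=0
  L2 @0x71[26] → 0x74007  P=1,RW=1,US=1,PS=0
  L3 @0x74[13] → 0x75007  P=1,RW=1,US=1,PS=0
  ⇒ phys 0x75AF6  [4 reads]
#7 VA=0x20320133A (r,kernel):
  L0 @0x30[0] → 0x76007  P=1,RW=1,US=1,PS=0
  L1 @0x76[8] → 0x7A007  P=1,RW=1,US=1,PS=0
  L2 @0x7A[25] → 0x7B007  P=1,RW=1,US=1,PS=0
  L3 @0x7B[1] → 0x7E007  P=1,RW=1,US=1,PS=0
  ⇒ phys 0x7E33A  [4 reads]

Access #3 fault: NONE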